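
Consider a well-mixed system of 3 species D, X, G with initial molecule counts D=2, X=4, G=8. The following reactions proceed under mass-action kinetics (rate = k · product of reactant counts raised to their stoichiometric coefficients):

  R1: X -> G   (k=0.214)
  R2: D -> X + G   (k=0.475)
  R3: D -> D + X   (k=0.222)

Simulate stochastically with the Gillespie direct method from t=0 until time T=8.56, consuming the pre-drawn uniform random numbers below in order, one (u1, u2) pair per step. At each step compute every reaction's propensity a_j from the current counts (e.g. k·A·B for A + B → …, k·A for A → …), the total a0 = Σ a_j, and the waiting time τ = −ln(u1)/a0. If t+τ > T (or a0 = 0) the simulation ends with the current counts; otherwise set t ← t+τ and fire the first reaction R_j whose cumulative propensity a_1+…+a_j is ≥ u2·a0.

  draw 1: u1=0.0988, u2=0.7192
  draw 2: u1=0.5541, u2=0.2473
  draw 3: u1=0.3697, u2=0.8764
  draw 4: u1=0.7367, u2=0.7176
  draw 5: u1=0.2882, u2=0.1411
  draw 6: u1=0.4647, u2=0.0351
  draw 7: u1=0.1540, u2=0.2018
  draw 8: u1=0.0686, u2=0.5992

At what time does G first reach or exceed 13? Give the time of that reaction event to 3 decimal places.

t=0.000: D=2 X=4 G=8
Draw 1: a1=0.856, a2=0.950, a3=0.444, a0=2.250; τ=−ln(0.0988)/2.250=1.029 → t=1.029; u2·a0=0.7192·2.250=1.618; a1=0.856 < 1.618 ≤ a1+a2=1.806 → R2 fires; D=1 X=5 G=9
Draw 2: a1=1.070, a2=0.475, a3=0.222, a0=1.767; τ=−ln(0.5541)/1.767=0.334 → t=1.363; u2·a0=0.2473·1.767=0.437 ≤ a1=1.070 → R1 fires; D=1 X=4 G=10
Draw 3: a1=0.856, a2=0.475, a3=0.222, a0=1.553; τ=−ln(0.3697)/1.553=0.641 → t=2.004; u2·a0=0.8764·1.553=1.361; a1+a2=1.331 < 1.361 ≤ a1+…+a3=1.553 → R3 fires; D=1 X=5 G=10
Draw 4: a1=1.070, a2=0.475, a3=0.222, a0=1.767; τ=−ln(0.7367)/1.767=0.173 → t=2.177; u2·a0=0.7176·1.767=1.268; a1=1.070 < 1.268 ≤ a1+a2=1.545 → R2 fires; D=0 X=6 G=11
Draw 5: a1=1.284, a2=0.000, a3=0.000, a0=1.284; τ=−ln(0.2882)/1.284=0.969 → t=3.145; u2·a0=0.1411·1.284=0.181 ≤ a1=1.284 → R1 fires; D=0 X=5 G=12
Draw 6: a1=1.070, a2=0.000, a3=0.000, a0=1.070; τ=−ln(0.4647)/1.070=0.716 → t=3.862; u2·a0=0.0351·1.070=0.038 ≤ a1=1.070 → R1 fires; D=0 X=4 G=13
Draw 7: a1=0.856, a2=0.000, a3=0.000, a0=0.856; τ=−ln(0.1540)/0.856=2.186 → t=6.047; u2·a0=0.2018·0.856=0.173 ≤ a1=0.856 → R1 fires; D=0 X=3 G=14
Draw 8: a1=0.642, a2=0.000, a3=0.000, a0=0.642; τ=−ln(0.0686)/0.642=4.174 → t=10.221 > T=8.56: stop.
G first becomes ≥ 13 when it reaches 13 at the event at t=3.862.

Threshold first reached at t = 3.862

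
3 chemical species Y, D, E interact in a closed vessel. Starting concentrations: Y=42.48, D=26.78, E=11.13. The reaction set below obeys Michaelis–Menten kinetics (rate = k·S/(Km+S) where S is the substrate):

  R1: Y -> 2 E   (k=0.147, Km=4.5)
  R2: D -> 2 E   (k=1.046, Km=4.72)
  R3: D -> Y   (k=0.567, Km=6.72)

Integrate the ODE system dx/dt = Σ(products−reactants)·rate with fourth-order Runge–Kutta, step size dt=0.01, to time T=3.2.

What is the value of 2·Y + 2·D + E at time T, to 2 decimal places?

Check how each reaction changes W = 2·Y + 2·D + E (weight of products minus weight of reactants):
R1: Y -> 2 E: (1·2) − (2·1) = 2 − 2 = 0
R2: D -> 2 E: (1·2) − (2·1) = 2 − 2 = 0
R3: D -> Y: (2·1) − (2·1) = 2 − 2 = 0
Every reaction leaves W unchanged, so W is conserved and no simulation is needed: W(T) = W(0) = 2·42.48 + 2·26.78 + 11.13 = 149.65

Value at T = 149.65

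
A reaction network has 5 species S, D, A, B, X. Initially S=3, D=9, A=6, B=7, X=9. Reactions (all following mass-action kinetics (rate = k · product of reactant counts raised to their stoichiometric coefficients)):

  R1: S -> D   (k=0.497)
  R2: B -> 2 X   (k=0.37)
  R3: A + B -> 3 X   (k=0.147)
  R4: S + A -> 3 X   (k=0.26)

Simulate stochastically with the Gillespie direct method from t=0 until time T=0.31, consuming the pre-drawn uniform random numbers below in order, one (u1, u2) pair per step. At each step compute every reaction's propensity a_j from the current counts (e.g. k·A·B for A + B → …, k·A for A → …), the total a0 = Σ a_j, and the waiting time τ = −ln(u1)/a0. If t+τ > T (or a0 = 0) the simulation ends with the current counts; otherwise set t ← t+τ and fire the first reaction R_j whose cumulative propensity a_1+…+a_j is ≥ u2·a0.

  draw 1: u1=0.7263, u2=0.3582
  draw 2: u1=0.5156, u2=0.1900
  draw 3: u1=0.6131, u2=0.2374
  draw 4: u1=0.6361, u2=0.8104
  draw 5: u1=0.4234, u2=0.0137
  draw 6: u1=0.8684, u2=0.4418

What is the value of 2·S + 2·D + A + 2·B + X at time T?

Check how each reaction changes W = 2·S + 2·D + A + 2·B + X (weight of products minus weight of reactants):
R1: S -> D: (2·1) − (2·1) = 2 − 2 = 0
R2: B -> 2 X: (1·2) − (2·1) = 2 − 2 = 0
R3: A + B -> 3 X: (1·3) − (1·1 + 2·1) = 3 − 3 = 0
R4: S + A -> 3 X: (1·3) − (2·1 + 1·1) = 3 − 3 = 0
Every reaction leaves W unchanged, so W is conserved and no simulation is needed: W(T) = W(0) = 2·3 + 2·9 + 6 + 2·7 + 9 = 53

Value at T = 53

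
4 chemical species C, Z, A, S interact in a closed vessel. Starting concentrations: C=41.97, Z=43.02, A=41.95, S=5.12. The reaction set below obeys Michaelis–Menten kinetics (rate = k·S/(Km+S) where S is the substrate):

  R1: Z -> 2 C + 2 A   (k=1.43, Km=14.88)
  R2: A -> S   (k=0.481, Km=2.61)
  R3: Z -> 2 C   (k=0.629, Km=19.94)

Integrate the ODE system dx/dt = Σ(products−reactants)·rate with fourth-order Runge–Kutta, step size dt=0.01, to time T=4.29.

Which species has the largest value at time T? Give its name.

Dominant species at T: C

RK4 with dt=0.01: 429 steps to T=4.29. Trajectory (selected grid times):
t=0.00: C=41.97 Z=43.02 A=41.95 S=5.12
t=0.48: C=43.40 Z=42.31 A=42.75 S=5.34
t=0.95: C=44.79 Z=41.61 A=43.53 S=5.55
t=1.43: C=46.21 Z=40.90 A=44.32 S=5.77
t=1.91: C=47.62 Z=40.20 A=45.11 S=5.99
t=2.38: C=48.99 Z=39.51 A=45.87 S=6.20
t=2.86: C=50.39 Z=38.81 A=46.65 S=6.42
t=3.34: C=51.77 Z=38.12 A=47.42 S=6.64
t=3.81: C=53.12 Z=37.44 A=48.17 S=6.85
t=4.29: C=54.50 Z=36.76 A=48.93 S=7.07
At T=4.29: C=54.50 Z=36.76 A=48.93 S=7.07; the largest is C.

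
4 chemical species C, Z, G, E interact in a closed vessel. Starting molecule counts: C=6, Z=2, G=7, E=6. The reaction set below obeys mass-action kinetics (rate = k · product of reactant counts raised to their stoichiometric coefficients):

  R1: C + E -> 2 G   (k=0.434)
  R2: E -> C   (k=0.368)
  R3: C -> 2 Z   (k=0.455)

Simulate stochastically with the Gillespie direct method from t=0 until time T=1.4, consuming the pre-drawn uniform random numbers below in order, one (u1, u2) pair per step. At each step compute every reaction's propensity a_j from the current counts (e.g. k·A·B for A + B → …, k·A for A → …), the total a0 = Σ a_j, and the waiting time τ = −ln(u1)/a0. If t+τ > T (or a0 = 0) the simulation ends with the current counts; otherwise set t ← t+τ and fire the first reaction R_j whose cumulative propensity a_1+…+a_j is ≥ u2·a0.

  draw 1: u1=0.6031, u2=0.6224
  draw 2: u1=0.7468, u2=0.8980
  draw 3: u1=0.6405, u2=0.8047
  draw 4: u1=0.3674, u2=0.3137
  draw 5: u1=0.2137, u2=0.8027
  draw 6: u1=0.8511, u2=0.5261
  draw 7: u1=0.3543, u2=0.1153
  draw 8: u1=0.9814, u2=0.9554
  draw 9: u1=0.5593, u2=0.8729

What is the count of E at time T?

E at T = 1

t=0.000: C=6 Z=2 G=7 E=6
Draw 1: a1=15.624, a2=2.208, a3=2.730, a0=20.562; τ=−ln(0.6031)/20.562=0.025 → t=0.025; u2·a0=0.6224·20.562=12.798 ≤ a1=15.624 → R1 fires; C=5 Z=2 G=9 E=5
Draw 2: a1=10.850, a2=1.840, a3=2.275, a0=14.965; τ=−ln(0.7468)/14.965=0.020 → t=0.044; u2·a0=0.8980·14.965=13.439; a1+a2=12.690 < 13.439 ≤ a1+…+a3=14.965 → R3 fires; C=4 Z=4 G=9 E=5
Draw 3: a1=8.680, a2=1.840, a3=1.820, a0=12.340; τ=−ln(0.6405)/12.340=0.036 → t=0.080; u2·a0=0.8047·12.340=9.930; a1=8.680 < 9.930 ≤ a1+a2=10.520 → R2 fires; C=5 Z=4 G=9 E=4
Draw 4: a1=8.680, a2=1.472, a3=2.275, a0=12.427; τ=−ln(0.3674)/12.427=0.081 → t=0.161; u2·a0=0.3137·12.427=3.898 ≤ a1=8.680 → R1 fires; C=4 Z=4 G=11 E=3
Draw 5: a1=5.208, a2=1.104, a3=1.820, a0=8.132; τ=−ln(0.2137)/8.132=0.190 → t=0.351; u2·a0=0.8027·8.132=6.528; a1+a2=6.312 < 6.528 ≤ a1+…+a3=8.132 → R3 fires; C=3 Z=6 G=11 E=3
Draw 6: a1=3.906, a2=1.104, a3=1.365, a0=6.375; τ=−ln(0.8511)/6.375=0.025 → t=0.376; u2·a0=0.5261·6.375=3.354 ≤ a1=3.906 → R1 fires; C=2 Z=6 G=13 E=2
Draw 7: a1=1.736, a2=0.736, a3=0.910, a0=3.382; τ=−ln(0.3543)/3.382=0.307 → t=0.683; u2·a0=0.1153·3.382=0.390 ≤ a1=1.736 → R1 fires; C=1 Z=6 G=15 E=1
Draw 8: a1=0.434, a2=0.368, a3=0.455, a0=1.257; τ=−ln(0.9814)/1.257=0.015 → t=0.698; u2·a0=0.9554·1.257=1.201; a1+a2=0.802 < 1.201 ≤ a1+…+a3=1.257 → R3 fires; C=0 Z=8 G=15 E=1
Draw 9: a1=0.000, a2=0.368, a3=0.000, a0=0.368; τ=−ln(0.5593)/0.368=1.579 → t=2.277 > T=1.4: stop.
Read off E at T=1.4: 1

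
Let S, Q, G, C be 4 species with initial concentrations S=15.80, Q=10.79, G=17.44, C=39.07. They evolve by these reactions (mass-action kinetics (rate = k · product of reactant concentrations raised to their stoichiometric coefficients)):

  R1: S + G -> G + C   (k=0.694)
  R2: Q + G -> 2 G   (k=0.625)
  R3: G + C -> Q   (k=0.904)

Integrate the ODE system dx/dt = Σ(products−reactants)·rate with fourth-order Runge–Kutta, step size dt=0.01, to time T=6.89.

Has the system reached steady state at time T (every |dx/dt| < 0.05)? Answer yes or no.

RK4 with dt=0.01: 689 steps to T=6.89. Trajectory (selected grid times):
t=0.00: S=15.80 Q=10.79 G=17.44 C=39.07
t=0.77: S=0.13 Q=3.18 G=25.05 C=0.42
t=1.53: S=0.00 Q=0.00 G=28.23 C=0.00
t=2.30: S=0.00 Q=0.00 G=28.23 C=0.00
t=3.06: S=0.00 Q=0.00 G=28.23 C=0.00
t=3.83: S=0.00 Q=0.00 G=28.23 C=0.00
t=4.59: S=0.00 Q=0.00 G=28.23 C=0.00
t=5.36: S=0.00 Q=0.00 G=28.23 C=0.00
t=6.12: S=0.00 Q=0.00 G=28.23 C=0.00
t=6.89: S=0.00 Q=0.00 G=28.23 C=0.00
Rates at T: R1=0.0000, R2=0.0000, R3=0.0000
dx/dt at T (Σ net stoichiometry × rate): S=-0.0000, Q=-0.0000, G=+0.0000, C=-0.0000
Largest |dx/dt| is |-0.0000| (Q) < 0.05 → steady.

Steady state at T: yes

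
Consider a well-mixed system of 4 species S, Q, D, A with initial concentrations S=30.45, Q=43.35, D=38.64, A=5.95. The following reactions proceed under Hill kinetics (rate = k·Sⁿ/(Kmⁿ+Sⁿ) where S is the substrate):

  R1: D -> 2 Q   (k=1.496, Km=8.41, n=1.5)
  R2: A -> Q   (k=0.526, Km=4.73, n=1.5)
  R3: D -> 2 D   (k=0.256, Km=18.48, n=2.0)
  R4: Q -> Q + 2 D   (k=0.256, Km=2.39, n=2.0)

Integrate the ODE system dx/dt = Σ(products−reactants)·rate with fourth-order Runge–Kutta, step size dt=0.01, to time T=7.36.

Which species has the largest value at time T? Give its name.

Dominant species at T: Q

RK4 with dt=0.01: 736 steps to T=7.36. Trajectory (selected grid times):
t=0.00: S=30.45 Q=43.35 D=38.64 A=5.95
t=0.82: S=30.45 Q=45.82 D=38.12 A=5.70
t=1.64: S=30.45 Q=48.29 D=37.59 A=5.46
t=2.45: S=30.45 Q=50.71 D=37.08 A=5.23
t=3.27: S=30.45 Q=53.15 D=36.56 A=5.00
t=4.09: S=30.45 Q=55.58 D=36.04 A=4.78
t=4.91: S=30.45 Q=57.99 D=35.53 A=4.56
t=5.72: S=30.45 Q=60.37 D=35.02 A=4.36
t=6.54: S=30.45 Q=62.76 D=34.50 A=4.16
t=7.36: S=30.45 Q=65.14 D=33.99 A=3.97
At T=7.36: S=30.45 Q=65.14 D=33.99 A=3.97; the largest is Q.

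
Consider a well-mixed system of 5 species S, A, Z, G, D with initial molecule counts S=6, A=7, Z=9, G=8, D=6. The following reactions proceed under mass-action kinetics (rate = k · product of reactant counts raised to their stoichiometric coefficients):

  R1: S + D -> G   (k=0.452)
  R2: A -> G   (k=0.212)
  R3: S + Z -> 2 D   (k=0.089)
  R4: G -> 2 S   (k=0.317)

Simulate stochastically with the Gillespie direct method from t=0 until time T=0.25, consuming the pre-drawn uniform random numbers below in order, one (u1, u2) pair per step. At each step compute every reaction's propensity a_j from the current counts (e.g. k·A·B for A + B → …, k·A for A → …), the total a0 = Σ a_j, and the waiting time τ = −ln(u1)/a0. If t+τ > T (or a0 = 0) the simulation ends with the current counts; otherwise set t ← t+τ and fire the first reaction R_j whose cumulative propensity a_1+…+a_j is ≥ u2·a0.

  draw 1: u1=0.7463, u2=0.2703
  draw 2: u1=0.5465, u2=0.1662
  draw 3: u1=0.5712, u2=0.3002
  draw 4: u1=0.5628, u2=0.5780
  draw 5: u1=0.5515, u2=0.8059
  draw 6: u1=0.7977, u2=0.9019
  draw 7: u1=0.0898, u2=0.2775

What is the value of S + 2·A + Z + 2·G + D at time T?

Value at T = 51

Check how each reaction changes W = S + 2·A + Z + 2·G + D (weight of products minus weight of reactants):
R1: S + D -> G: (2·1) − (1·1 + 1·1) = 2 − 2 = 0
R2: A -> G: (2·1) − (2·1) = 2 − 2 = 0
R3: S + Z -> 2 D: (1·2) − (1·1 + 1·1) = 2 − 2 = 0
R4: G -> 2 S: (1·2) − (2·1) = 2 − 2 = 0
Every reaction leaves W unchanged, so W is conserved and no simulation is needed: W(T) = W(0) = 6 + 2·7 + 9 + 2·8 + 6 = 51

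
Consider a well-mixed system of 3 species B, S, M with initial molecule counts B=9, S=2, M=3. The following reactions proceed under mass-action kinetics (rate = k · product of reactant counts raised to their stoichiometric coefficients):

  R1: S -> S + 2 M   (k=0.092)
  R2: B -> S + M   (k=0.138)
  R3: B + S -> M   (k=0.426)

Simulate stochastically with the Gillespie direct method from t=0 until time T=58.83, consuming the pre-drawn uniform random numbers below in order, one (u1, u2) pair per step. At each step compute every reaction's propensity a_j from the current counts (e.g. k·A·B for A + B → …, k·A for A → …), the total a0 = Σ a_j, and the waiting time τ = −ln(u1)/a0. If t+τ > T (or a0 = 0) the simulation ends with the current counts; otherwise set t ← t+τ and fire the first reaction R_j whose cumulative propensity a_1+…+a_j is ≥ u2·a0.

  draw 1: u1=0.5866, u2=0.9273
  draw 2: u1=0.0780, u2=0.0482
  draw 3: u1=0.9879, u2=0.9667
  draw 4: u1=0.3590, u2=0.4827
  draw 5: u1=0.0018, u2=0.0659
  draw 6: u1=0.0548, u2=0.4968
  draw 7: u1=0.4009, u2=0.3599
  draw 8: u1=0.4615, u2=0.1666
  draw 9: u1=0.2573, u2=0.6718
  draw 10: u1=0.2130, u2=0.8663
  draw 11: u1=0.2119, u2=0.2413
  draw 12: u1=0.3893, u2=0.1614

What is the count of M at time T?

M at T = 16

t=0.000: B=9 S=2 M=3
Draw 1: a1=0.184, a2=1.242, a3=7.668, a0=9.094; τ=−ln(0.5866)/9.094=0.059 → t=0.059; u2·a0=0.9273·9.094=8.433; a1+a2=1.426 < 8.433 ≤ a1+…+a3=9.094 → R3 fires; B=8 S=1 M=4
Draw 2: a1=0.092, a2=1.104, a3=3.408, a0=4.604; τ=−ln(0.0780)/4.604=0.554 → t=0.613; u2·a0=0.0482·4.604=0.222; a1=0.092 < 0.222 ≤ a1+a2=1.196 → R2 fires; B=7 S=2 M=5
Draw 3: a1=0.184, a2=0.966, a3=5.964, a0=7.114; τ=−ln(0.9879)/7.114=0.002 → t=0.614; u2·a0=0.9667·7.114=6.877; a1+a2=1.150 < 6.877 ≤ a1+…+a3=7.114 → R3 fires; B=6 S=1 M=6
Draw 4: a1=0.092, a2=0.828, a3=2.556, a0=3.476; τ=−ln(0.3590)/3.476=0.295 → t=0.909; u2·a0=0.4827·3.476=1.678; a1+a2=0.920 < 1.678 ≤ a1+…+a3=3.476 → R3 fires; B=5 S=0 M=7
Draw 5: a1=0.000, a2=0.690, a3=0.000, a0=0.690; τ=−ln(0.0018)/0.690=9.159 → t=10.069; u2·a0=0.0659·0.690=0.045; a1=0.000 < 0.045 ≤ a1+a2=0.690 → R2 fires; B=4 S=1 M=8
Draw 6: a1=0.092, a2=0.552, a3=1.704, a0=2.348; τ=−ln(0.0548)/2.348=1.237 → t=11.305; u2·a0=0.4968·2.348=1.166; a1+a2=0.644 < 1.166 ≤ a1+…+a3=2.348 → R3 fires; B=3 S=0 M=9
Draw 7: a1=0.000, a2=0.414, a3=0.000, a0=0.414; τ=−ln(0.4009)/0.414=2.208 → t=13.513; u2·a0=0.3599·0.414=0.149; a1=0.000 < 0.149 ≤ a1+a2=0.414 → R2 fires; B=2 S=1 M=10
Draw 8: a1=0.092, a2=0.276, a3=0.852, a0=1.220; τ=−ln(0.4615)/1.220=0.634 → t=14.147; u2·a0=0.1666·1.220=0.203; a1=0.092 < 0.203 ≤ a1+a2=0.368 → R2 fires; B=1 S=2 M=11
Draw 9: a1=0.184, a2=0.138, a3=0.852, a0=1.174; τ=−ln(0.2573)/1.174=1.156 → t=15.303; u2·a0=0.6718·1.174=0.789; a1+a2=0.322 < 0.789 ≤ a1+…+a3=1.174 → R3 fires; B=0 S=1 M=12
Draw 10: a1=0.092, a2=0.000, a3=0.000, a0=0.092; τ=−ln(0.2130)/0.092=16.809 → t=32.113; u2·a0=0.8663·0.092=0.080 ≤ a1=0.092 → R1 fires; B=0 S=1 M=14
Draw 11: a1=0.092, a2=0.000, a3=0.000, a0=0.092; τ=−ln(0.2119)/0.092=16.866 → t=48.978; u2·a0=0.2413·0.092=0.022 ≤ a1=0.092 → R1 fires; B=0 S=1 M=16
Draw 12: a1=0.092, a2=0.000, a3=0.000, a0=0.092; τ=−ln(0.3893)/0.092=10.254 → t=59.233 > T=58.83: stop.
Read off M at T=58.83: 16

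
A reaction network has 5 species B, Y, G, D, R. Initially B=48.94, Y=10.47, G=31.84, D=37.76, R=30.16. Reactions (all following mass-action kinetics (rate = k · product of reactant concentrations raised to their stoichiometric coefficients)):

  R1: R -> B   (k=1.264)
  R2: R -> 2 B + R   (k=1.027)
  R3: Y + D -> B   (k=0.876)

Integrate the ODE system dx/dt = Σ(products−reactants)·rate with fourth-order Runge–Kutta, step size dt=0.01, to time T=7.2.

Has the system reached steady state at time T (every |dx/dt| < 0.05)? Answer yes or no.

Steady state at T: yes

RK4 with dt=0.01: 720 steps to T=7.2. Trajectory (selected grid times):
t=0.00: B=48.94 Y=10.47 G=31.84 D=37.76 R=30.16
t=0.80: B=109.78 Y=0.00 G=31.84 D=27.29 R=10.97
t=1.60: B=128.10 Y=0.00 G=31.84 D=27.29 R=3.99
t=2.40: B=134.77 Y=0.00 G=31.84 D=27.29 R=1.45
t=3.20: B=137.19 Y=0.00 G=31.84 D=27.29 R=0.53
t=4.00: B=138.08 Y=0.00 G=31.84 D=27.29 R=0.19
t=4.80: B=138.40 Y=0.00 G=31.84 D=27.29 R=0.07
t=5.60: B=138.51 Y=0.00 G=31.84 D=27.29 R=0.03
t=6.40: B=138.56 Y=0.00 G=31.84 D=27.29 R=0.01
t=7.20: B=138.57 Y=0.00 G=31.84 D=27.29 R=0.00
Rates at T: R1=0.0043, R2=0.0035, R3=0.0000
dx/dt at T (Σ net stoichiometry × rate): B=+0.0112, Y=-0.0000, G=+0.0000, D=-0.0000, R=-0.0043
Largest |dx/dt| is |+0.0112| (B) < 0.05 → steady.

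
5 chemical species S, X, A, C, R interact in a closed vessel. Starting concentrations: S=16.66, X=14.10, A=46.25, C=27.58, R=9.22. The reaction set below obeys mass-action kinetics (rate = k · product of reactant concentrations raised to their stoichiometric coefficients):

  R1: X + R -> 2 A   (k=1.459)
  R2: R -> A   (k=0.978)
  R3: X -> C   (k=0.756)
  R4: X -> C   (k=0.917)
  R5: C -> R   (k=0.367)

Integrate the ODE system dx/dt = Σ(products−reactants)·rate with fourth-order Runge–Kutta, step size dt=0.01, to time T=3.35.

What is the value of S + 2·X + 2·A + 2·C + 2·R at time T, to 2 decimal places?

Value at T = 210.96

Check how each reaction changes W = S + 2·X + 2·A + 2·C + 2·R (weight of products minus weight of reactants):
R1: X + R -> 2 A: (2·2) − (2·1 + 2·1) = 4 − 4 = 0
R2: R -> A: (2·1) − (2·1) = 2 − 2 = 0
R3: X -> C: (2·1) − (2·1) = 2 − 2 = 0
R4: X -> C: (2·1) − (2·1) = 2 − 2 = 0
R5: C -> R: (2·1) − (2·1) = 2 − 2 = 0
Every reaction leaves W unchanged, so W is conserved and no simulation is needed: W(T) = W(0) = 16.66 + 2·14.10 + 2·46.25 + 2·27.58 + 2·9.22 = 210.96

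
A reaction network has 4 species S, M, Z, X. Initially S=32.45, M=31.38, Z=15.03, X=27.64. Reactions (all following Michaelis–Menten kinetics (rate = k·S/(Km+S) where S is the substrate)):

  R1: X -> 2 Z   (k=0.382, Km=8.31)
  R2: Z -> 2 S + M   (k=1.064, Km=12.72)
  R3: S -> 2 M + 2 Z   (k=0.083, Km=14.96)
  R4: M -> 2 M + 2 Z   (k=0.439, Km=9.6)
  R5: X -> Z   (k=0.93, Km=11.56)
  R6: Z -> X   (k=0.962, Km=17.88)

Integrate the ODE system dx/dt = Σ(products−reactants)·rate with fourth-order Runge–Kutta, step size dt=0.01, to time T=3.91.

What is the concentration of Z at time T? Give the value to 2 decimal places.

Z at T = 18.76

RK4 with dt=0.01: 391 steps to T=3.91. Trajectory (selected grid times):
t=0.00: S=32.45 M=31.38 Z=15.03 X=27.64
t=0.43: S=32.92 M=31.82 Z=15.46 X=27.42
t=0.87: S=33.42 M=32.28 Z=15.90 X=27.20
t=1.30: S=33.90 M=32.73 Z=16.32 X=26.99
t=1.74: S=34.41 M=33.20 Z=16.75 X=26.78
t=2.17: S=34.90 M=33.65 Z=17.16 X=26.58
t=2.61: S=35.42 M=34.13 Z=17.57 X=26.38
t=3.04: S=35.93 M=34.59 Z=17.97 X=26.18
t=3.48: S=36.45 M=35.07 Z=18.37 X=25.98
t=3.91: S=36.97 M=35.54 Z=18.76 X=25.79
Read off Z at T=3.91: 18.76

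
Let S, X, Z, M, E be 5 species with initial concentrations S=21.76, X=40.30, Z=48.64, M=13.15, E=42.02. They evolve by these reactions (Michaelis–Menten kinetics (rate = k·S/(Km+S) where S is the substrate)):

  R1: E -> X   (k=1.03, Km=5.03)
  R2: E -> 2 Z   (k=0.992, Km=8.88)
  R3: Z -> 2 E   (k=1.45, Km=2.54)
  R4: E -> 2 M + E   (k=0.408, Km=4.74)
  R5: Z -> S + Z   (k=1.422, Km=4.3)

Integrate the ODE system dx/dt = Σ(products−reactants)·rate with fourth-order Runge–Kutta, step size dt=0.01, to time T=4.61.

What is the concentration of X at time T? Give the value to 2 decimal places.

X at T = 44.56

RK4 with dt=0.01: 461 steps to T=4.61. Trajectory (selected grid times):
t=0.00: S=21.76 X=40.30 Z=48.64 M=13.15 E=42.02
t=0.51: S=22.43 X=40.77 Z=48.77 M=13.52 E=42.54
t=1.02: S=23.09 X=41.24 Z=48.91 M=13.90 E=43.05
t=1.54: S=23.77 X=41.72 Z=49.05 M=14.28 E=43.58
t=2.05: S=24.44 X=42.19 Z=49.19 M=14.66 E=44.10
t=2.56: S=25.11 X=42.66 Z=49.33 M=15.03 E=44.61
t=3.07: S=25.77 X=43.13 Z=49.47 M=15.41 E=45.12
t=3.59: S=26.45 X=43.62 Z=49.61 M=15.79 E=45.64
t=4.10: S=27.12 X=44.09 Z=49.76 M=16.17 E=46.15
t=4.61: S=27.79 X=44.56 Z=49.90 M=16.55 E=46.66
Read off X at T=4.61: 44.56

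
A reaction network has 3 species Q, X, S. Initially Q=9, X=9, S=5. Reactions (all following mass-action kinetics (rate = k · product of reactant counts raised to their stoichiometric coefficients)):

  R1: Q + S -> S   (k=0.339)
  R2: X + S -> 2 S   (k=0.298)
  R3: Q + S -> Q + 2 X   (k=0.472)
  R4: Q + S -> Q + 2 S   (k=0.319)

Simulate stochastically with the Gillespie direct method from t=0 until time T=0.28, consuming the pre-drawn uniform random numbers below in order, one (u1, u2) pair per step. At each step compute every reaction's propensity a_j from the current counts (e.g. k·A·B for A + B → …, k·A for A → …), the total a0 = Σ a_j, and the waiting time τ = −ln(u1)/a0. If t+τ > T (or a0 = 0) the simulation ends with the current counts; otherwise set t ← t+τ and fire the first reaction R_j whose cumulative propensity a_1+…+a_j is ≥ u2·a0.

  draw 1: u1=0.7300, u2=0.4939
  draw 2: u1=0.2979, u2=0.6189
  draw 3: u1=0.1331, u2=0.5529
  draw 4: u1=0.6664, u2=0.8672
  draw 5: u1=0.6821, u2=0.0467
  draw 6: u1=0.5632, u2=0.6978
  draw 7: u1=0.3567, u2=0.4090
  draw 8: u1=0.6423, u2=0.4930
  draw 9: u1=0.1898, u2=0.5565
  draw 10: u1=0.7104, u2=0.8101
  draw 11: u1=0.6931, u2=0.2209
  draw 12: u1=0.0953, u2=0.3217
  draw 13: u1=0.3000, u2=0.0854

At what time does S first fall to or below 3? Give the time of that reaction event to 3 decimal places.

Threshold first reached at t = 0.027

t=0.000: Q=9 X=9 S=5
Draw 1: a1=15.255, a2=13.410, a3=21.240, a4=14.355, a0=64.260; τ=−ln(0.7300)/64.260=0.005 → t=0.005; u2·a0=0.4939·64.260=31.738; a1+a2=28.665 < 31.738 ≤ a1+…+a3=49.905 → R3 fires; Q=9 X=11 S=4
Draw 2: a1=12.204, a2=13.112, a3=16.992, a4=11.484, a0=53.792; τ=−ln(0.2979)/53.792=0.023 → t=0.027; u2·a0=0.6189·53.792=33.292; a1+a2=25.316 < 33.292 ≤ a1+…+a3=42.308 → R3 fires; Q=9 X=13 S=3
Draw 3: a1=9.153, a2=11.622, a3=12.744, a4=8.613, a0=42.132; τ=−ln(0.1331)/42.132=0.048 → t=0.075; u2·a0=0.5529·42.132=23.295; a1+a2=20.775 < 23.295 ≤ a1+…+a3=33.519 → R3 fires; Q=9 X=15 S=2
Draw 4: a1=6.102, a2=8.940, a3=8.496, a4=5.742, a0=29.280; τ=−ln(0.6664)/29.280=0.014 → t=0.089; u2·a0=0.8672·29.280=25.392; a1+…+a3=23.538 < 25.392 ≤ a1+…+a4=29.280 → R4 fires; Q=9 X=15 S=3
Draw 5: a1=9.153, a2=13.410, a3=12.744, a4=8.613, a0=43.920; τ=−ln(0.6821)/43.920=0.009 → t=0.098; u2·a0=0.0467·43.920=2.051 ≤ a1=9.153 → R1 fires; Q=8 X=15 S=3
Draw 6: a1=8.136, a2=13.410, a3=11.328, a4=7.656, a0=40.530; τ=−ln(0.5632)/40.530=0.014 → t=0.112; u2·a0=0.6978·40.530=28.282; a1+a2=21.546 < 28.282 ≤ a1+…+a3=32.874 → R3 fires; Q=8 X=17 S=2
Draw 7: a1=5.424, a2=10.132, a3=7.552, a4=5.104, a0=28.212; τ=−ln(0.3567)/28.212=0.037 → t=0.149; u2·a0=0.4090·28.212=11.539; a1=5.424 < 11.539 ≤ a1+a2=15.556 → R2 fires; Q=8 X=16 S=3
Draw 8: a1=8.136, a2=14.304, a3=11.328, a4=7.656, a0=41.424; τ=−ln(0.6423)/41.424=0.011 → t=0.159; u2·a0=0.4930·41.424=20.422; a1=8.136 < 20.422 ≤ a1+a2=22.440 → R2 fires; Q=8 X=15 S=4
Draw 9: a1=10.848, a2=17.880, a3=15.104, a4=10.208, a0=54.040; τ=−ln(0.1898)/54.040=0.031 → t=0.190; u2·a0=0.5565·54.040=30.073; a1+a2=28.728 < 30.073 ≤ a1+…+a3=43.832 → R3 fires; Q=8 X=17 S=3
Draw 10: a1=8.136, a2=15.198, a3=11.328, a4=7.656, a0=42.318; τ=−ln(0.7104)/42.318=0.008 → t=0.198; u2·a0=0.8101·42.318=34.282; a1+a2=23.334 < 34.282 ≤ a1+…+a3=34.662 → R3 fires; Q=8 X=19 S=2
Draw 11: a1=5.424, a2=11.324, a3=7.552, a4=5.104, a0=29.404; τ=−ln(0.6931)/29.404=0.012 → t=0.211; u2·a0=0.2209·29.404=6.495; a1=5.424 < 6.495 ≤ a1+a2=16.748 → R2 fires; Q=8 X=18 S=3
Draw 12: a1=8.136, a2=16.092, a3=11.328, a4=7.656, a0=43.212; τ=−ln(0.0953)/43.212=0.054 → t=0.265; u2·a0=0.3217·43.212=13.901; a1=8.136 < 13.901 ≤ a1+a2=24.228 → R2 fires; Q=8 X=17 S=4
Draw 13: a1=10.848, a2=20.264, a3=15.104, a4=10.208, a0=56.424; τ=−ln(0.3000)/56.424=0.021 → t=0.286 > T=0.28: stop.
S first becomes ≤ 3 when it reaches 3 at the event at t=0.027.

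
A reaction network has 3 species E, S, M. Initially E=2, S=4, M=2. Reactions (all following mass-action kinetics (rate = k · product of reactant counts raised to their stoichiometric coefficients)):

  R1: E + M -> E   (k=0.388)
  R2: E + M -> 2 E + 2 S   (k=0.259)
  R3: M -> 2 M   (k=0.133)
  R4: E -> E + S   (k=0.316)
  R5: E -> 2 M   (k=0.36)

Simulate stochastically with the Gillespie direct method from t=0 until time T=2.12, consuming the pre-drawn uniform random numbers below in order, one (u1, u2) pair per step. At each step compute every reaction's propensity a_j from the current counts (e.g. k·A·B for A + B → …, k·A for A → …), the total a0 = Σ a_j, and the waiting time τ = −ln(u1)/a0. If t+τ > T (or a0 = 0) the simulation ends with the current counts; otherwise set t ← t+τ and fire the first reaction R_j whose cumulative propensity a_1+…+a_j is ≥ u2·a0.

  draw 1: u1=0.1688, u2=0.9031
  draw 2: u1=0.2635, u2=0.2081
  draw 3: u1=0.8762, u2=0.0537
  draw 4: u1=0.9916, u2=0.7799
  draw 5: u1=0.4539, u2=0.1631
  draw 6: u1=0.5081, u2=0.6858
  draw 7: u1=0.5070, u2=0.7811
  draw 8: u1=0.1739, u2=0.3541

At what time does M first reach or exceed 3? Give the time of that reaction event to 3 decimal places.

Threshold first reached at t = 0.423

t=0.000: E=2 S=4 M=2
Draw 1: a1=1.552, a2=1.036, a3=0.266, a4=0.632, a5=0.720, a0=4.206; τ=−ln(0.1688)/4.206=0.423 → t=0.423; u2·a0=0.9031·4.206=3.798; a1+…+a4=3.486 < 3.798 ≤ a1+…+a5=4.206 → R5 fires; E=1 S=4 M=4
Draw 2: a1=1.552, a2=1.036, a3=0.532, a4=0.316, a5=0.360, a0=3.796; τ=−ln(0.2635)/3.796=0.351 → t=0.774; u2·a0=0.2081·3.796=0.790 ≤ a1=1.552 → R1 fires; E=1 S=4 M=3
Draw 3: a1=1.164, a2=0.777, a3=0.399, a4=0.316, a5=0.360, a0=3.016; τ=−ln(0.8762)/3.016=0.044 → t=0.818; u2·a0=0.0537·3.016=0.162 ≤ a1=1.164 → R1 fires; E=1 S=4 M=2
Draw 4: a1=0.776, a2=0.518, a3=0.266, a4=0.316, a5=0.360, a0=2.236; τ=−ln(0.9916)/2.236=0.004 → t=0.822; u2·a0=0.7799·2.236=1.744; a1+…+a3=1.560 < 1.744 ≤ a1+…+a4=1.876 → R4 fires; E=1 S=5 M=2
Draw 5: a1=0.776, a2=0.518, a3=0.266, a4=0.316, a5=0.360, a0=2.236; τ=−ln(0.4539)/2.236=0.353 → t=1.175; u2·a0=0.1631·2.236=0.365 ≤ a1=0.776 → R1 fires; E=1 S=5 M=1
Draw 6: a1=0.388, a2=0.259, a3=0.133, a4=0.316, a5=0.360, a0=1.456; τ=−ln(0.5081)/1.456=0.465 → t=1.640; u2·a0=0.6858·1.456=0.999; a1+…+a3=0.780 < 0.999 ≤ a1+…+a4=1.096 → R4 fires; E=1 S=6 M=1
Draw 7: a1=0.388, a2=0.259, a3=0.133, a4=0.316, a5=0.360, a0=1.456; τ=−ln(0.5070)/1.456=0.467 → t=2.107; u2·a0=0.7811·1.456=1.137; a1+…+a4=1.096 < 1.137 ≤ a1+…+a5=1.456 → R5 fires; E=0 S=6 M=3
Draw 8: a1=0.000, a2=0.000, a3=0.399, a4=0.000, a5=0.000, a0=0.399; τ=−ln(0.1739)/0.399=4.384 → t=6.491 > T=2.12: stop.
M first becomes ≥ 3 when it reaches 4 at the event at t=0.423.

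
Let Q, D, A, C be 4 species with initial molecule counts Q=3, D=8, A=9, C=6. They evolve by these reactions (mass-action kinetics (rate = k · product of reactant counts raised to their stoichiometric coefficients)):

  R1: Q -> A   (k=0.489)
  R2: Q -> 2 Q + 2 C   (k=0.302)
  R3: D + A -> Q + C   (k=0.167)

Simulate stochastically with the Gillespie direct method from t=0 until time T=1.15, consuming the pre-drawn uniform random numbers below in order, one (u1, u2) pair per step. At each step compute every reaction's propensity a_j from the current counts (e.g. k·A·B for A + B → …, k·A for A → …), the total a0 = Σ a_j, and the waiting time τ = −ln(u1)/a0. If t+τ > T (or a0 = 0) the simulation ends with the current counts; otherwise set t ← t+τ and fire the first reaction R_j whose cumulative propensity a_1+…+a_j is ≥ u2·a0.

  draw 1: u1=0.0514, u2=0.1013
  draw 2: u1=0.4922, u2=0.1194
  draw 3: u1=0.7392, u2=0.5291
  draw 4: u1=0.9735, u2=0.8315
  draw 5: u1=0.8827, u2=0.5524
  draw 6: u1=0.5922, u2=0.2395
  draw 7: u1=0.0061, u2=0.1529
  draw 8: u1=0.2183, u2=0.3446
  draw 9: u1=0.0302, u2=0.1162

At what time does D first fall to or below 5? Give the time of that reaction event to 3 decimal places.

t=0.000: Q=3 D=8 A=9 C=6
Draw 1: a1=1.467, a2=0.906, a3=12.024, a0=14.397; τ=−ln(0.0514)/14.397=0.206 → t=0.206; u2·a0=0.1013·14.397=1.458 ≤ a1=1.467 → R1 fires; Q=2 D=8 A=10 C=6
Draw 2: a1=0.978, a2=0.604, a3=13.360, a0=14.942; τ=−ln(0.4922)/14.942=0.047 → t=0.254; u2·a0=0.1194·14.942=1.784; a1+a2=1.582 < 1.784 ≤ a1+…+a3=14.942 → R3 fires; Q=3 D=7 A=9 C=7
Draw 3: a1=1.467, a2=0.906, a3=10.521, a0=12.894; τ=−ln(0.7392)/12.894=0.023 → t=0.277; u2·a0=0.5291·12.894=6.822; a1+a2=2.373 < 6.822 ≤ a1+…+a3=12.894 → R3 fires; Q=4 D=6 A=8 C=8
Draw 4: a1=1.956, a2=1.208, a3=8.016, a0=11.180; τ=−ln(0.9735)/11.180=0.002 → t=0.279; u2·a0=0.8315·11.180=9.296; a1+a2=3.164 < 9.296 ≤ a1+…+a3=11.180 → R3 fires; Q=5 D=5 A=7 C=9
Draw 5: a1=2.445, a2=1.510, a3=5.845, a0=9.800; τ=−ln(0.8827)/9.800=0.013 → t=0.292; u2·a0=0.5524·9.800=5.414; a1+a2=3.955 < 5.414 ≤ a1+…+a3=9.800 → R3 fires; Q=6 D=4 A=6 C=10
Draw 6: a1=2.934, a2=1.812, a3=4.008, a0=8.754; τ=−ln(0.5922)/8.754=0.060 → t=0.352; u2·a0=0.2395·8.754=2.097 ≤ a1=2.934 → R1 fires; Q=5 D=4 A=7 C=10
Draw 7: a1=2.445, a2=1.510, a3=4.676, a0=8.631; τ=−ln(0.0061)/8.631=0.591 → t=0.943; u2·a0=0.1529·8.631=1.320 ≤ a1=2.445 → R1 fires; Q=4 D=4 A=8 C=10
Draw 8: a1=1.956, a2=1.208, a3=5.344, a0=8.508; τ=−ln(0.2183)/8.508=0.179 → t=1.122; u2·a0=0.3446·8.508=2.932; a1=1.956 < 2.932 ≤ a1+a2=3.164 → R2 fires; Q=5 D=4 A=8 C=12
Draw 9: a1=2.445, a2=1.510, a3=5.344, a0=9.299; τ=−ln(0.0302)/9.299=0.376 → t=1.498 > T=1.15: stop.
D first becomes ≤ 5 when it reaches 5 at the event at t=0.279.

Threshold first reached at t = 0.279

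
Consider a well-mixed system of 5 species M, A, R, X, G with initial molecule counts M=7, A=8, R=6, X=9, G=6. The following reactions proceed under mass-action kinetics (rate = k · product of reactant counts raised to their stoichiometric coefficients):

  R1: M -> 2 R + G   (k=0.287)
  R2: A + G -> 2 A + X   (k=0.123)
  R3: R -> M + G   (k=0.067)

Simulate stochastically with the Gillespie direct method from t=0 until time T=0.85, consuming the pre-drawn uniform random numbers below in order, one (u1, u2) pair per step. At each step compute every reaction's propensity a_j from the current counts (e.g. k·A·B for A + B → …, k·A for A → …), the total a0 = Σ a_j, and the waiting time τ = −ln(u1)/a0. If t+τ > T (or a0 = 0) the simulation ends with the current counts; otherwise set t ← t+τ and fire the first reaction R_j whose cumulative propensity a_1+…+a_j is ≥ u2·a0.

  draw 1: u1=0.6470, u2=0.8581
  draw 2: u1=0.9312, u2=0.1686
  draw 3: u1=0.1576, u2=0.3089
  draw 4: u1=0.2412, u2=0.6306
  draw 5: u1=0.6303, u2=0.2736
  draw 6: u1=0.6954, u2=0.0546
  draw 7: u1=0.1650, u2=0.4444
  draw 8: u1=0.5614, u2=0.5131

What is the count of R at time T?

t=0.000: M=7 A=8 R=6 X=9 G=6
Draw 1: a1=2.009, a2=5.904, a3=0.402, a0=8.315; τ=−ln(0.6470)/8.315=0.052 → t=0.052; u2·a0=0.8581·8.315=7.135; a1=2.009 < 7.135 ≤ a1+a2=7.913 → R2 fires; M=7 A=9 R=6 X=10 G=5
Draw 2: a1=2.009, a2=5.535, a3=0.402, a0=7.946; τ=−ln(0.9312)/7.946=0.009 → t=0.061; u2·a0=0.1686·7.946=1.340 ≤ a1=2.009 → R1 fires; M=6 A=9 R=8 X=10 G=6
Draw 3: a1=1.722, a2=6.642, a3=0.536, a0=8.900; τ=−ln(0.1576)/8.900=0.208 → t=0.269; u2·a0=0.3089·8.900=2.749; a1=1.722 < 2.749 ≤ a1+a2=8.364 → R2 fires; M=6 A=10 R=8 X=11 G=5
Draw 4: a1=1.722, a2=6.150, a3=0.536, a0=8.408; τ=−ln(0.2412)/8.408=0.169 → t=0.438; u2·a0=0.6306·8.408=5.302; a1=1.722 < 5.302 ≤ a1+a2=7.872 → R2 fires; M=6 A=11 R=8 X=12 G=4
Draw 5: a1=1.722, a2=5.412, a3=0.536, a0=7.670; τ=−ln(0.6303)/7.670=0.060 → t=0.498; u2·a0=0.2736·7.670=2.099; a1=1.722 < 2.099 ≤ a1+a2=7.134 → R2 fires; M=6 A=12 R=8 X=13 G=3
Draw 6: a1=1.722, a2=4.428, a3=0.536, a0=6.686; τ=−ln(0.6954)/6.686=0.054 → t=0.553; u2·a0=0.0546·6.686=0.365 ≤ a1=1.722 → R1 fires; M=5 A=12 R=10 X=13 G=4
Draw 7: a1=1.435, a2=5.904, a3=0.670, a0=8.009; τ=−ln(0.1650)/8.009=0.225 → t=0.778; u2·a0=0.4444·8.009=3.559; a1=1.435 < 3.559 ≤ a1+a2=7.339 → R2 fires; M=5 A=13 R=10 X=14 G=3
Draw 8: a1=1.435, a2=4.797, a3=0.670, a0=6.902; τ=−ln(0.5614)/6.902=0.084 → t=0.861 > T=0.85: stop.
Read off R at T=0.85: 10

R at T = 10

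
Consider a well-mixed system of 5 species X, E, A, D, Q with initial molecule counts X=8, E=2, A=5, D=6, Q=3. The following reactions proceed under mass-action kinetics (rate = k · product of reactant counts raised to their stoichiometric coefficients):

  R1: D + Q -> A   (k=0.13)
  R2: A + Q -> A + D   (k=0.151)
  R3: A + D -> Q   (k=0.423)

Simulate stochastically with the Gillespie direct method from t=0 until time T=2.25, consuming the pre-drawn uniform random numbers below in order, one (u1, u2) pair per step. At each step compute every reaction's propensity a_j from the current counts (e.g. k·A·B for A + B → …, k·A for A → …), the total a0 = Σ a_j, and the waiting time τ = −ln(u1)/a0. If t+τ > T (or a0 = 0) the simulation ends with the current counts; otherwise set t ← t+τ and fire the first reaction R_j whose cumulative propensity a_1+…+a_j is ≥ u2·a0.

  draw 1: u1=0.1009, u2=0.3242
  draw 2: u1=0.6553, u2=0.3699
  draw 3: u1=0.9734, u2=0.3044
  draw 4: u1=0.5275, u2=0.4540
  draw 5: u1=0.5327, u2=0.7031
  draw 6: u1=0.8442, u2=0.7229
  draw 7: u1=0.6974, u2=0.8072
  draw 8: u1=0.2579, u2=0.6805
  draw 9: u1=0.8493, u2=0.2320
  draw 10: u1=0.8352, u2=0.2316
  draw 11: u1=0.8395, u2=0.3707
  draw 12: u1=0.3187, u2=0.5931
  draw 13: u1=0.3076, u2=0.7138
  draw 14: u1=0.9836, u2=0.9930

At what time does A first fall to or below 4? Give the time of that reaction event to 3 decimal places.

Threshold first reached at t = 0.133

t=0.000: X=8 E=2 A=5 D=6 Q=3
Draw 1: a1=2.340, a2=2.265, a3=12.690, a0=17.295; τ=−ln(0.1009)/17.295=0.133 → t=0.133; u2·a0=0.3242·17.295=5.607; a1+a2=4.605 < 5.607 ≤ a1+…+a3=17.295 → R3 fires; X=8 E=2 A=4 D=5 Q=4
Draw 2: a1=2.600, a2=2.416, a3=8.460, a0=13.476; τ=−ln(0.6553)/13.476=0.031 → t=0.164; u2·a0=0.3699·13.476=4.985; a1=2.600 < 4.985 ≤ a1+a2=5.016 → R2 fires; X=8 E=2 A=4 D=6 Q=3
Draw 3: a1=2.340, a2=1.812, a3=10.152, a0=14.304; τ=−ln(0.9734)/14.304=0.002 → t=0.166; u2·a0=0.3044·14.304=4.354; a1+a2=4.152 < 4.354 ≤ a1+…+a3=14.304 → R3 fires; X=8 E=2 A=3 D=5 Q=4
Draw 4: a1=2.600, a2=1.812, a3=6.345, a0=10.757; τ=−ln(0.5275)/10.757=0.059 → t=0.225; u2·a0=0.4540·10.757=4.884; a1+a2=4.412 < 4.884 ≤ a1+…+a3=10.757 → R3 fires; X=8 E=2 A=2 D=4 Q=5
Draw 5: a1=2.600, a2=1.510, a3=3.384, a0=7.494; τ=−ln(0.5327)/7.494=0.084 → t=0.309; u2·a0=0.7031·7.494=5.269; a1+a2=4.110 < 5.269 ≤ a1+…+a3=7.494 → R3 fires; X=8 E=2 A=1 D=3 Q=6
Draw 6: a1=2.340, a2=0.906, a3=1.269, a0=4.515; τ=−ln(0.8442)/4.515=0.038 → t=0.347; u2·a0=0.7229·4.515=3.264; a1+a2=3.246 < 3.264 ≤ a1+…+a3=4.515 → R3 fires; X=8 E=2 A=0 D=2 Q=7
Draw 7: a1=1.820, a2=0.000, a3=0.000, a0=1.820; τ=−ln(0.6974)/1.820=0.198 → t=0.545; u2·a0=0.8072·1.820=1.469 ≤ a1=1.820 → R1 fires; X=8 E=2 A=1 D=1 Q=6
Draw 8: a1=0.780, a2=0.906, a3=0.423, a0=2.109; τ=−ln(0.2579)/2.109=0.643 → t=1.187; u2·a0=0.6805·2.109=1.435; a1=0.780 < 1.435 ≤ a1+a2=1.686 → R2 fires; X=8 E=2 A=1 D=2 Q=5
Draw 9: a1=1.300, a2=0.755, a3=0.846, a0=2.901; τ=−ln(0.8493)/2.901=0.056 → t=1.244; u2·a0=0.2320·2.901=0.673 ≤ a1=1.300 → R1 fires; X=8 E=2 A=2 D=1 Q=4
Draw 10: a1=0.520, a2=1.208, a3=0.846, a0=2.574; τ=−ln(0.8352)/2.574=0.070 → t=1.314; u2·a0=0.2316·2.574=0.596; a1=0.520 < 0.596 ≤ a1+a2=1.728 → R2 fires; X=8 E=2 A=2 D=2 Q=3
Draw 11: a1=0.780, a2=0.906, a3=1.692, a0=3.378; τ=−ln(0.8395)/3.378=0.052 → t=1.366; u2·a0=0.3707·3.378=1.252; a1=0.780 < 1.252 ≤ a1+a2=1.686 → R2 fires; X=8 E=2 A=2 D=3 Q=2
Draw 12: a1=0.780, a2=0.604, a3=2.538, a0=3.922; τ=−ln(0.3187)/3.922=0.292 → t=1.657; u2·a0=0.5931·3.922=2.326; a1+a2=1.384 < 2.326 ≤ a1+…+a3=3.922 → R3 fires; X=8 E=2 A=1 D=2 Q=3
Draw 13: a1=0.780, a2=0.453, a3=0.846, a0=2.079; τ=−ln(0.3076)/2.079=0.567 → t=2.224; u2·a0=0.7138·2.079=1.484; a1+a2=1.233 < 1.484 ≤ a1+…+a3=2.079 → R3 fires; X=8 E=2 A=0 D=1 Q=4
Draw 14: a1=0.520, a2=0.000, a3=0.000, a0=0.520; τ=−ln(0.9836)/0.520=0.032 → t=2.256 > T=2.25: stop.
A first becomes ≤ 4 when it reaches 4 at the event at t=0.133.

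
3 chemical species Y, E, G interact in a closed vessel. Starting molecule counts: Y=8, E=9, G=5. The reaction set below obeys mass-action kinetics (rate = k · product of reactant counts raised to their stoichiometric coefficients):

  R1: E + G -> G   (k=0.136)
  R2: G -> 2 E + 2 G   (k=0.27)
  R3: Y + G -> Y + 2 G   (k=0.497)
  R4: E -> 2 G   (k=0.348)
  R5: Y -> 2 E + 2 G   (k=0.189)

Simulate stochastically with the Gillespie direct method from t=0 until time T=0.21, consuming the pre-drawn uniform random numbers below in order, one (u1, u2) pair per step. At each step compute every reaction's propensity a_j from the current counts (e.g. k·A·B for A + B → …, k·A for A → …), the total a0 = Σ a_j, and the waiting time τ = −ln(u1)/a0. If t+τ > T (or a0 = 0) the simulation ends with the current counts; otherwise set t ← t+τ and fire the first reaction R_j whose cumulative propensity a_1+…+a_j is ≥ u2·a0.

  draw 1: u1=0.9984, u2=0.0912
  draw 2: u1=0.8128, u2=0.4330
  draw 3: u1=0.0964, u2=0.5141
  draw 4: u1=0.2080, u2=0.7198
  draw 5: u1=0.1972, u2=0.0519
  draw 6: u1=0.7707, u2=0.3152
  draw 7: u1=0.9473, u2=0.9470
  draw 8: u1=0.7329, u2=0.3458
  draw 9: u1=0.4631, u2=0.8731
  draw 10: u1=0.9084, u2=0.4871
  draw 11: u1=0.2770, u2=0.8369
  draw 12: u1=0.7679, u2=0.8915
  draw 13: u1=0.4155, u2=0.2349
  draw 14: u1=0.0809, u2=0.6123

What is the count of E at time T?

t=0.000: Y=8 E=9 G=5
Draw 1: a1=6.120, a2=1.350, a3=19.880, a4=3.132, a5=1.512, a0=31.994; τ=−ln(0.9984)/31.994=0.000 → t=0.000; u2·a0=0.0912·31.994=2.918 ≤ a1=6.120 → R1 fires; Y=8 E=8 G=5
Draw 2: a1=5.440, a2=1.350, a3=19.880, a4=2.784, a5=1.512, a0=30.966; τ=−ln(0.8128)/30.966=0.007 → t=0.007; u2·a0=0.4330·30.966=13.408; a1+a2=6.790 < 13.408 ≤ a1+…+a3=26.670 → R3 fires; Y=8 E=8 G=6
Draw 3: a1=6.528, a2=1.620, a3=23.856, a4=2.784, a5=1.512, a0=36.300; τ=−ln(0.0964)/36.300=0.064 → t=0.071; u2·a0=0.5141·36.300=18.662; a1+a2=8.148 < 18.662 ≤ a1+…+a3=32.004 → R3 fires; Y=8 E=8 G=7
Draw 4: a1=7.616, a2=1.890, a3=27.832, a4=2.784, a5=1.512, a0=41.634; τ=−ln(0.2080)/41.634=0.038 → t=0.109; u2·a0=0.7198·41.634=29.968; a1+a2=9.506 < 29.968 ≤ a1+…+a3=37.338 → R3 fires; Y=8 E=8 G=8
Draw 5: a1=8.704, a2=2.160, a3=31.808, a4=2.784, a5=1.512, a0=46.968; τ=−ln(0.1972)/46.968=0.035 → t=0.143; u2·a0=0.0519·46.968=2.438 ≤ a1=8.704 → R1 fires; Y=8 E=7 G=8
Draw 6: a1=7.616, a2=2.160, a3=31.808, a4=2.436, a5=1.512, a0=45.532; τ=−ln(0.7707)/45.532=0.006 → t=0.149; u2·a0=0.3152·45.532=14.352; a1+a2=9.776 < 14.352 ≤ a1+…+a3=41.584 → R3 fires; Y=8 E=7 G=9
Draw 7: a1=8.568, a2=2.430, a3=35.784, a4=2.436, a5=1.512, a0=50.730; τ=−ln(0.9473)/50.730=0.001 → t=0.150; u2·a0=0.9470·50.730=48.041; a1+…+a3=46.782 < 48.041 ≤ a1+…+a4=49.218 → R4 fires; Y=8 E=6 G=11
Draw 8: a1=8.976, a2=2.970, a3=43.736, a4=2.088, a5=1.512, a0=59.282; τ=−ln(0.7329)/59.282=0.005 → t=0.155; u2·a0=0.3458·59.282=20.500; a1+a2=11.946 < 20.500 ≤ a1+…+a3=55.682 → R3 fires; Y=8 E=6 G=12
Draw 9: a1=9.792, a2=3.240, a3=47.712, a4=2.088, a5=1.512, a0=64.344; τ=−ln(0.4631)/64.344=0.012 → t=0.167; u2·a0=0.8731·64.344=56.179; a1+a2=13.032 < 56.179 ≤ a1+…+a3=60.744 → R3 fires; Y=8 E=6 G=13
Draw 10: a1=10.608, a2=3.510, a3=51.688, a4=2.088, a5=1.512, a0=69.406; τ=−ln(0.9084)/69.406=0.001 → t=0.169; u2·a0=0.4871·69.406=33.808; a1+a2=14.118 < 33.808 ≤ a1+…+a3=65.806 → R3 fires; Y=8 E=6 G=14
Draw 11: a1=11.424, a2=3.780, a3=55.664, a4=2.088, a5=1.512, a0=74.468; τ=−ln(0.2770)/74.468=0.017 → t=0.186; u2·a0=0.8369·74.468=62.322; a1+a2=15.204 < 62.322 ≤ a1+…+a3=70.868 → R3 fires; Y=8 E=6 G=15
Draw 12: a1=12.240, a2=4.050, a3=59.640, a4=2.088, a5=1.512, a0=79.530; τ=−ln(0.7679)/79.530=0.003 → t=0.189; u2·a0=0.8915·79.530=70.901; a1+a2=16.290 < 70.901 ≤ a1+…+a3=75.930 → R3 fires; Y=8 E=6 G=16
Draw 13: a1=13.056, a2=4.320, a3=63.616, a4=2.088, a5=1.512, a0=84.592; τ=−ln(0.4155)/84.592=0.010 → t=0.200; u2·a0=0.2349·84.592=19.871; a1+a2=17.376 < 19.871 ≤ a1+…+a3=80.992 → R3 fires; Y=8 E=6 G=17
Draw 14: a1=13.872, a2=4.590, a3=67.592, a4=2.088, a5=1.512, a0=89.654; τ=−ln(0.0809)/89.654=0.028 → t=0.228 > T=0.21: stop.
Read off E at T=0.21: 6

E at T = 6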